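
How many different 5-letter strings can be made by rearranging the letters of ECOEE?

ECOEE has 5 letters with E appearing 3 times.
The number of distinct arrangements is 5!/(3!) = 120/6 = 20.

20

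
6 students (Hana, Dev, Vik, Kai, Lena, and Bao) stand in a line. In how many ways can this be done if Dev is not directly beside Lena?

Of the 6! = 720 arrangements, those with Dev and Lena adjacent number 2 × 5! = 240 (treat the pair as a block with 2 internal orders).
Complementary counting: 720 − 240 = 480.

480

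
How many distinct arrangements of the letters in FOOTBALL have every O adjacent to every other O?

Treat the 2 copies of O as a single block. The multiset to arrange is then {OO, A, B, F, L, L, T}, 7 items in all.
That gives (7)!/(2!) = 2520 arrangements.

2520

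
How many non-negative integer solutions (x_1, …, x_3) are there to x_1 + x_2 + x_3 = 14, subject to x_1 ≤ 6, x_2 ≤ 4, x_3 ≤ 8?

15

Without the upper bounds there are C(16,2) = 120 ways to split 14 among 3 variables.
Subtract solutions that violate a single cap (substitute x_i' = x_i − (cap_i+1)): x_1 ≥ 7 gives C(9,2) = 36; x_2 ≥ 5 gives C(11,2) = 55; x_3 ≥ 9 gives C(7,2) = 21. Together 112.
Add back pairs where two caps are both exceeded: 6 + 0 + 1 = 7.
By inclusion–exclusion the count is 120 − 112 + 7 = 15.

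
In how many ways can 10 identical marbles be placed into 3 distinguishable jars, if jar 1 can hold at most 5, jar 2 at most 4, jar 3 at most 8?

By stars and bars, unrestricted non-negative solutions to x_1+…+x_3 = 10 number C(10+2,2) = 66.
Subtract solutions that violate a single cap (substitute x_i' = x_i − (cap_i+1)): x_1 ≥ 6 gives C(6,2) = 15; x_2 ≥ 5 gives C(7,2) = 21; x_3 ≥ 9 gives C(3,2) = 3. Together 39.
No two caps can be exceeded simultaneously, so the pair terms are all 0.
By inclusion–exclusion the count is 66 − 39 + 0 = 27.

27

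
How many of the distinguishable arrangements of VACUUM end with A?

60

Fix A in the last position and arrange the remaining 5 letters.
Those 5 letters have U appearing twice, giving (5)!/(2!) = 60.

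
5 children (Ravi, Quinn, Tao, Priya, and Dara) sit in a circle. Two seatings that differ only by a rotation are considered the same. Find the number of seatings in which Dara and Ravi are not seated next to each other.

Without the restriction there are (4)! = 24 seatings.
Those with Dara next to Ravi: fuse the pair into one unit and seat 4 units around a circle — 2·(3)! = 12.
Subtracting, 24 − 12 = 12.

12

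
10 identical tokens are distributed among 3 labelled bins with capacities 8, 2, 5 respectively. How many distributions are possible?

15

Ignoring the caps, the number of non-negative solutions to x_1+…+x_3 = 10 is C(12,2) = 66.
Subtract solutions that violate a single cap (substitute x_i' = x_i − (cap_i+1)): x_1 ≥ 9 gives C(3,2) = 3; x_2 ≥ 3 gives C(9,2) = 36; x_3 ≥ 6 gives C(6,2) = 15. Together 54.
Add back pairs where two caps are both exceeded: 0 + 0 + 3 = 3.
By inclusion–exclusion the count is 66 − 54 + 3 = 15.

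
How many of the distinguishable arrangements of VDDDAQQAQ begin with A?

With the first slot taken by A, it remains to arrange the other 8 letters (VDDDQQAQ).
Those 8 letters have D appearing 3 times and Q appearing 3 times, giving (8)!/(3!·3!) = 1120.

1120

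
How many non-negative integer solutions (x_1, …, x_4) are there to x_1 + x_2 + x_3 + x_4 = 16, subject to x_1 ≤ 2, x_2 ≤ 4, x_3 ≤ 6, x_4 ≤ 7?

Without the upper bounds there are C(19,3) = 969 ways to split 16 among 4 variables.
Subtract solutions that violate a single cap (substitute x_i' = x_i − (cap_i+1)): x_1 ≥ 3 gives C(16,3) = 560; x_2 ≥ 5 gives C(14,3) = 364; x_3 ≥ 7 gives C(12,3) = 220; x_4 ≥ 8 gives C(11,3) = 165. Together 1309.
Add back pairs where two caps are both exceeded: 165 + 84 + 56 + 35 + 20 + 4 = 364.
Subtract triples: 4 + 1 + 0 + 0 = 5.
By inclusion–exclusion the count is 969 − 1309 + 364 − 5 = 19.

19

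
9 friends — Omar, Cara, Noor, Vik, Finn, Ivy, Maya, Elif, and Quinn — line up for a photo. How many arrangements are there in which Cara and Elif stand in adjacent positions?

80640

Place the 7 others and the Cara-Elif pair as 8 objects in a line; the pair has 2 internal arrangements.
So the count is 2·(8)! = 80640.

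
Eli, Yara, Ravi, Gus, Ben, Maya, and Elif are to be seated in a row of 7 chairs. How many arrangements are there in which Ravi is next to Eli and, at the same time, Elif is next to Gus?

480

Treat {Ravi,Eli} as one block (2 orders) and {Elif,Gus} as another (2 orders).
That leaves 5 units to arrange: 2 × 2 × 5! = 4 × 120 = 480.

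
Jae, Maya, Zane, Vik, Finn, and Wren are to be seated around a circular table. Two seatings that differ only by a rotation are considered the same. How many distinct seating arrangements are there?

120

Around a circle, 6 distinct people have 6!/6 = (5)! = 120 rotationally distinct seatings.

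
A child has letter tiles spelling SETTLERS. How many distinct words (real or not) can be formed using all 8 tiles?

SETTLERS has 8 letters with E appearing twice, S appearing twice, and T appearing twice.
Dividing 8! = 40320 by 2!·2!·2! = 8 for the repeated letters gives 5040.

5040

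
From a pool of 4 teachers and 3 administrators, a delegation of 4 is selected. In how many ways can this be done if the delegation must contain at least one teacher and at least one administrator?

34

With no constraint there are C(7,4) = 35 possible selections.
Selections missing a whole group: no teachers → C(3,4) = 0; no administrators → C(4,4) = 1.
Both groups omitted at once is impossible, so 35 − 1 = 34.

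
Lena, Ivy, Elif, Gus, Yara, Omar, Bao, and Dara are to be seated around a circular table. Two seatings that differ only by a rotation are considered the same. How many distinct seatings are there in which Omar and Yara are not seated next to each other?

All circular seatings of 8 people number (7)! = 5040.
Seatings with Omar beside Yara: treat them as a block with 2 internal orders, giving 2 × (6)! = 1440.
Subtracting, 5040 − 1440 = 3600.

3600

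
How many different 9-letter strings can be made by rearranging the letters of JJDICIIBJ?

The 9 letters of JJDICIIBJ have repeats: I appearing 3 times and J appearing 3 times.
Dividing 9! = 362880 by 3!·3! = 36 for the repeated letters gives 10080.

10080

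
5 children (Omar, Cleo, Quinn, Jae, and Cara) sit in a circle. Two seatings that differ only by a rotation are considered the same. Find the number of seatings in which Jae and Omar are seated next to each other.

12

Treat {Jae, Omar} as one unit (2 internal orders) and seat the resulting 4 units around the table: (3)! circular arrangements.
So 2 × (3)! = 2 × 6 = 12.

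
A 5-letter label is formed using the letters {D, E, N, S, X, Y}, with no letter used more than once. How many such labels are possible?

With no repetition, fill the 5 letters in order: 6 choices, then 5, down to 2.
6 × 5 × 4 × 3 × 2 = 720.

720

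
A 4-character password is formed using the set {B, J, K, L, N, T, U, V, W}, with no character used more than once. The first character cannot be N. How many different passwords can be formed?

The first character has 9−1 = 8 choices (anything except N).
The remaining 3 characters are filled from the other 8 symbols without repetition: 8 × 7 × 6 = 336.
Total: 8 × 336 = 2688.

2688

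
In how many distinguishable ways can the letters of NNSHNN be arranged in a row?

30

Letter multiplicities in NNSHNN: H×1, N×4, S×1.
So there are 6! / (4!) = 30 distinguishable arrangements.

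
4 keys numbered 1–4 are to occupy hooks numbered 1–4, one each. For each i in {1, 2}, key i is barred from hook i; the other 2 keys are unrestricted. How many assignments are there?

Let Aᵢ (for i ∈ {1, 2}) be the placements that put key i in its forbidden hook. Any j of these fix j positions, leaving (4−j)! ways to fill the rest, and there are C(2,j) ways to pick which j.
By inclusion–exclusion, the number of valid placements is Σ_{j=0}^{2} (−1)^j C(2,j)·(4−j)!.
Computing: 24 − 12 + 2 = 14.

14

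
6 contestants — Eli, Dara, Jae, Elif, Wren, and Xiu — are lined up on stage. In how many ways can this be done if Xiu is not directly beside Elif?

480

Of the 6! = 720 arrangements, those with Xiu and Elif adjacent number 2 × 5! = 240 (treat the pair as a block with 2 internal orders).
Complementary counting: 720 − 240 = 480.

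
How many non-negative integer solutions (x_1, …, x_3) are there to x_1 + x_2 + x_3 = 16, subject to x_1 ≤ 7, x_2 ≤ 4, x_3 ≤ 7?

Without the upper bounds there are C(18,2) = 153 ways to split 16 among 3 variables.
Subtract solutions that violate a single cap (substitute x_i' = x_i − (cap_i+1)): x_1 ≥ 8 gives C(10,2) = 45; x_2 ≥ 5 gives C(13,2) = 78; x_3 ≥ 8 gives C(10,2) = 45. Together 168.
Add back pairs where two caps are both exceeded: 10 + 1 + 10 = 21.
By inclusion–exclusion the count is 153 − 168 + 21 = 6.

6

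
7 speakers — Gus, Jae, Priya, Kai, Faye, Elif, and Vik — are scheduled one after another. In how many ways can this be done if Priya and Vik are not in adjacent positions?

There are 7! = 5040 arrangements in all. If Priya and Vik are adjacent, merging them into one block gives 2·(6)! = 1440 arrangements.
Complementary counting: 5040 − 1440 = 3600.

3600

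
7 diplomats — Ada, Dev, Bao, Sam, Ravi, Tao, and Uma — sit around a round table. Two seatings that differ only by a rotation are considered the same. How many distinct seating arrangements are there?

720

Seat Ada anywhere (absorbing the rotational symmetry), then permute the other 6: (6)! = 720.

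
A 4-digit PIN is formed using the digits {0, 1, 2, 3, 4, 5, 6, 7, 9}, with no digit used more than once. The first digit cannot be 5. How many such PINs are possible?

The first digit has 9−1 = 8 choices (anything except 5).
The remaining 3 digits are filled from the other 8 symbols without repetition: 8 × 7 × 6 = 336.
Total: 8 × 336 = 2688.

2688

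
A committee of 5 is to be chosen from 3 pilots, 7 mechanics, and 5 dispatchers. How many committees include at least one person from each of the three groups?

Total 5-person selections from all 15: C(15,5) = 3003.
Subtract selections that omit an entire group: no pilots → C(12,5) = 792; no mechanics → C(8,5) = 56; no dispatchers → C(10,5) = 252.
Add back selections omitting two groups (i.e. drawn from a single group): C(3,5) + C(7,5) + C(5,5) = 22.
By inclusion–exclusion: 3003 − 1100 + 22 = 1925.

1925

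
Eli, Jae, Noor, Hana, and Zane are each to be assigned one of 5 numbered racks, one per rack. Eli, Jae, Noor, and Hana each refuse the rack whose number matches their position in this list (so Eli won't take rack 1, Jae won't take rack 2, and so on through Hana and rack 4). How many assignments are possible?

Let Aᵢ (for 1 ≤ i ≤ 4) be the placements that put person i in their forbidden rack. Any j of these fix j positions, leaving (5−j)! ways to fill the rest, and there are C(4,j) ways to pick which j.
By inclusion–exclusion, the number of valid placements is Σ_{j=0}^{4} (−1)^j C(4,j)·(5−j)!.
Computing: 120 − 96 + 36 − 8 + 1 = 53.

53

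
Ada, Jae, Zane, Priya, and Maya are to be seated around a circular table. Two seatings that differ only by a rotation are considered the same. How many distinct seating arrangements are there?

24

Seat Ada anywhere (absorbing the rotational symmetry), then permute the other 4: (4)! = 24.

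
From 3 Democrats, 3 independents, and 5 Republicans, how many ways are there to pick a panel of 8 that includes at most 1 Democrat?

25

Split by how many Democrats are chosen (0 through 1).
Sum: C(3,0)·C(8,8) + C(3,1)·C(8,7) = 1 + 24 = 25.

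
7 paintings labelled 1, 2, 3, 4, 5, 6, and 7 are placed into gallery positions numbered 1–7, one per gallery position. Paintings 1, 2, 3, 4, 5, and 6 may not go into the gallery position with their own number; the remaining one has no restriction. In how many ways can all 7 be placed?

Let Aᵢ (for 1 ≤ i ≤ 6) be the placements that put painting i in its forbidden gallery position. Any j of these fix j positions, leaving (7−j)! ways to fill the rest, and there are C(6,j) ways to pick which j.
By inclusion–exclusion, the number of valid placements is Σ_{j=0}^{6} (−1)^j C(6,j)·(7−j)!.
Computing: 5040 − 4320 + 1800 − 480 + 90 − 12 + 1 = 2119.

2119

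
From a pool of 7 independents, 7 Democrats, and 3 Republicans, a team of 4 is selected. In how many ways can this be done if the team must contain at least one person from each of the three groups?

1029

Unrestricted: C(17,4) = 2380 ways to pick any 4 of the 17.
Subtract selections that omit an entire group: no independents → C(10,4) = 210; no Democrats → C(10,4) = 210; no Republicans → C(14,4) = 1001.
Add back selections omitting two groups (i.e. drawn from a single group): C(7,4) + C(7,4) + C(3,4) = 70.
By inclusion–exclusion: 2380 − 1421 + 70 = 1029.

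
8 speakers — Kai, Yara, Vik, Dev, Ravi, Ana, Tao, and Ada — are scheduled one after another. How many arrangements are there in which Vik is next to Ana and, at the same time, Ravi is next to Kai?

2880

Treat {Vik,Ana} as one block (2 orders) and {Ravi,Kai} as another (2 orders).
That leaves 6 units to arrange: 2 × 2 × 6! = 4 × 720 = 2880.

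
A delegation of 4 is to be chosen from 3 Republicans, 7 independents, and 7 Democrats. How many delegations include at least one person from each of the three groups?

Unrestricted: C(17,4) = 2380 ways to pick any 4 of the 17.
Selections missing a whole group: no Republicans → C(14,4) = 1001; no independents → C(10,4) = 210; no Democrats → C(10,4) = 210.
Add back selections omitting two groups (i.e. drawn from a single group): C(3,4) + C(7,4) + C(7,4) = 70.
By inclusion–exclusion: 2380 − 1421 + 70 = 1029.

1029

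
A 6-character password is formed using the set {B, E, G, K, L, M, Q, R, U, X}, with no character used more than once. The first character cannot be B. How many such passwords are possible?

136080

The first character has 10−1 = 9 choices (anything except B).
The remaining 5 characters are filled from the other 9 symbols without repetition: 9 × 8 × 7 × 6 × 5 = 15120.
Total: 9 × 15120 = 136080.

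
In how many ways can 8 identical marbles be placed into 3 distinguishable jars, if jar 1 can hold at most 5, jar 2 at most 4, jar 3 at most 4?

19

Without the upper bounds there are C(10,2) = 45 ways to split 8 among 3 jars.
Subtract solutions that violate a single cap (substitute x_i' = x_i − (cap_i+1)): x_1 ≥ 6 gives C(4,2) = 6; x_2 ≥ 5 gives C(5,2) = 10; x_3 ≥ 5 gives C(5,2) = 10. Together 26.
No two caps can be exceeded simultaneously, so the pair terms are all 0.
By inclusion–exclusion the count is 45 − 26 + 0 = 19.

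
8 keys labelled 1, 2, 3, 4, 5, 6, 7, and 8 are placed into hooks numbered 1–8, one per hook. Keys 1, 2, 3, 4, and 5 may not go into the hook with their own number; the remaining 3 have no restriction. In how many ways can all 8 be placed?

Let Aᵢ (for 1 ≤ i ≤ 5) be the placements that put key i in its forbidden hook. Any j of these fix j positions, leaving (8−j)! ways to fill the rest, and there are C(5,j) ways to pick which j.
By inclusion–exclusion, the number of valid placements is Σ_{j=0}^{5} (−1)^j C(5,j)·(8−j)!.
Computing: 40320 − 25200 + 7200 − 1200 + 120 − 6 = 21234.

21234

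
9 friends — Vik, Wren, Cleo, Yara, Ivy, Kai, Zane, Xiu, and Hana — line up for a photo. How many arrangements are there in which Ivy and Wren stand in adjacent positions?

Glue Ivy and Wren into one block (2 internal orders), leaving 8 units to arrange in a row.
So the count is 2·(8)! = 80640.

80640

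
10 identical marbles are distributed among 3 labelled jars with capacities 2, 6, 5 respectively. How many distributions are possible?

9

Ignoring the caps, the number of non-negative solutions to x_1+…+x_3 = 10 is C(12,2) = 66.
Subtract solutions that violate a single cap (substitute x_i' = x_i − (cap_i+1)): x_1 ≥ 3 gives C(9,2) = 36; x_2 ≥ 7 gives C(5,2) = 10; x_3 ≥ 6 gives C(6,2) = 15. Together 61.
Add back pairs where two caps are both exceeded: 1 + 3 + 0 = 4.
By inclusion–exclusion the count is 66 − 61 + 4 = 9.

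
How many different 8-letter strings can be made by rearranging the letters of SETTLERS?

Letter multiplicities in SETTLERS: E×2, L×1, R×1, S×2, T×2.
So there are 8! / (2!·2!·2!) = 5040 distinguishable arrangements.

5040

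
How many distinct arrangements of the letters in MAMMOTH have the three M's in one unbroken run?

120

Treat the 3 copies of M as a single block. The multiset to arrange is then {MMM, A, H, O, T}, 5 items in all.
All 5 items are distinct, so there are (5)! = 120 arrangements.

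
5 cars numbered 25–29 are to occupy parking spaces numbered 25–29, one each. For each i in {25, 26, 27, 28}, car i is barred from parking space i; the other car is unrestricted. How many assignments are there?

53

Let Aᵢ (for 25 ≤ i ≤ 28) be the placements that put car i in its forbidden parking space. Any j of these fix j positions, leaving (5−j)! ways to fill the rest, and there are C(4,j) ways to pick which j.
By inclusion–exclusion, the number of valid placements is Σ_{j=0}^{4} (−1)^j C(4,j)·(5−j)!.
Computing: 120 − 96 + 36 − 8 + 1 = 53.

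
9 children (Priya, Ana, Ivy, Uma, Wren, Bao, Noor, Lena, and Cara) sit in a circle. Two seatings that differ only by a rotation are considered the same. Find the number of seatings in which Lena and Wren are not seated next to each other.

All circular seatings of 9 people number (8)! = 40320.
Seatings with Lena beside Wren: treat them as a block with 2 internal orders, giving 2 × (7)! = 10080.
Subtracting, 40320 − 10080 = 30240.

30240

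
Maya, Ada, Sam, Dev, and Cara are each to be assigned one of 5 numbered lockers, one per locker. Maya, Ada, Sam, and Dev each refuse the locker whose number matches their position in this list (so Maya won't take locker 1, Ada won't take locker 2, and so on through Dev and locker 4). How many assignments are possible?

Let Aᵢ (for 1 ≤ i ≤ 4) be the placements that put person i in their forbidden locker. Any j of these fix j positions, leaving (5−j)! ways to fill the rest, and there are C(4,j) ways to pick which j.
By inclusion–exclusion, the number of valid placements is Σ_{j=0}^{4} (−1)^j C(4,j)·(5−j)!.
Computing: 120 − 96 + 36 − 8 + 1 = 53.

53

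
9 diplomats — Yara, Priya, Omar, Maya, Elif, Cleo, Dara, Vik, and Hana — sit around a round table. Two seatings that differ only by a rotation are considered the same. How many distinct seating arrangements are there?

Around a circle, 9 distinct people have 9!/9 = (8)! = 40320 rotationally distinct seatings.

40320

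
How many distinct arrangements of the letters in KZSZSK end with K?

30

Fix K in the last position and arrange the remaining 5 letters.
Those 5 letters have S appearing twice and Z appearing twice, giving (5)!/(2!·2!) = 30.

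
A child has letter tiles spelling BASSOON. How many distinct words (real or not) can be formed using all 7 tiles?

BASSOON has 7 letters with O appearing twice and S appearing twice.
Dividing 7! = 5040 by 2!·2! = 4 for the repeated letters gives 1260.

1260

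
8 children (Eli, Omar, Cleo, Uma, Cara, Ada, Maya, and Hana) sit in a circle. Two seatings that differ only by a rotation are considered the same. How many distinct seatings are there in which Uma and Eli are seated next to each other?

Glue Uma and Eli into a block (2 internal orders). Seating 7 units around a circle gives (6)! arrangements.
So 2 × (6)! = 2 × 720 = 1440.

1440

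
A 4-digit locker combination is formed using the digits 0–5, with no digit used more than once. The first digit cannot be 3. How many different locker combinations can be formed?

The first digit has 6−1 = 5 choices (anything except 3).
The remaining 3 digits are filled from the other 5 symbols without repetition: 5 × 4 × 3 = 60.
Total: 5 × 60 = 300.

300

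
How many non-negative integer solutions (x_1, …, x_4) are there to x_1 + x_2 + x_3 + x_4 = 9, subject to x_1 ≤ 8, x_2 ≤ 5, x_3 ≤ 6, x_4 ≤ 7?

185

Ignoring the caps, the number of non-negative solutions to x_1+…+x_4 = 9 is C(12,3) = 220.
Subtract solutions that violate a single cap (substitute x_i' = x_i − (cap_i+1)): x_1 ≥ 9 gives C(3,3) = 1; x_2 ≥ 6 gives C(6,3) = 20; x_3 ≥ 7 gives C(5,3) = 10; x_4 ≥ 8 gives C(4,3) = 4. Together 35.
No two caps can be exceeded simultaneously, so the pair terms are all 0.
By inclusion–exclusion the count is 220 − 35 + 0 = 185.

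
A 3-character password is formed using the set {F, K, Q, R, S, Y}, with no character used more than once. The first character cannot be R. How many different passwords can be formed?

The first character has 6−1 = 5 choices (anything except R).
The remaining 2 characters are filled from the other 5 symbols without repetition: 5 × 4 = 20.
Total: 5 × 20 = 100.

100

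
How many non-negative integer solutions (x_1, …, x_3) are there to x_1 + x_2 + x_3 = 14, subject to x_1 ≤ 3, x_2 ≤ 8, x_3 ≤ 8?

18

Ignoring the caps, the number of non-negative solutions to x_1+…+x_3 = 14 is C(16,2) = 120.
Subtract solutions that violate a single cap (substitute x_i' = x_i − (cap_i+1)): x_1 ≥ 4 gives C(12,2) = 66; x_2 ≥ 9 gives C(7,2) = 21; x_3 ≥ 9 gives C(7,2) = 21. Together 108.
Add back pairs where two caps are both exceeded: 3 + 3 + 0 = 6.
By inclusion–exclusion the count is 120 − 108 + 6 = 18.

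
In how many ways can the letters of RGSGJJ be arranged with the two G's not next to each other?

Total arrangements of RGSGJJ: 6!/(2!·2!) = 180.
If the two G's are adjacent, glue them into one block, leaving 5 items to arrange: (5)!/(2!) = 60 ways.
Subtracting, 180 − 60 = 120 arrangements keep the G's apart.

120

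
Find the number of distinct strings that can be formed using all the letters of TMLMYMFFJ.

Letter multiplicities in TMLMYMFFJ: F×2, J×1, L×1, M×3, T×1, Y×1.
So there are 9! / (3!·2!) = 30240 distinguishable arrangements.

30240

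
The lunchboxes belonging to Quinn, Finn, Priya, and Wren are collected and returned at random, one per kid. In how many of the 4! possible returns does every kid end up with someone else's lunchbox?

9

Let Aᵢ be the assignments in which kid i gets their own lunchbox. We want the size of the complement of A₁∪…∪A_4.
By inclusion–exclusion this is Σ_{j=0}^{4} (−1)^j C(4,j)·(4−j)!.
Computing: 24 − 24 + 12 − 4 + 1 = 9.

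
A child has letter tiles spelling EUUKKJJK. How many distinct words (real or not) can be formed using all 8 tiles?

1680

The 8 letters of EUUKKJJK have repeats: J appearing twice, K appearing 3 times, and U appearing twice.
The number of distinct arrangements is 8!/(3!·2!·2!) = 40320/24 = 1680.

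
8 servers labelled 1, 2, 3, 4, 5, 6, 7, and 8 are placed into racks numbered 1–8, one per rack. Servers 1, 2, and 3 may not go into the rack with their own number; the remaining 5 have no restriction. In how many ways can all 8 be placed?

Let Aᵢ (for i ∈ {1, 2, 3}) be the placements that put server i in its forbidden rack. Any j of these fix j positions, leaving (8−j)! ways to fill the rest, and there are C(3,j) ways to pick which j.
By inclusion–exclusion, the number of valid placements is Σ_{j=0}^{3} (−1)^j C(3,j)·(8−j)!.
Computing: 40320 − 15120 + 2160 − 120 = 27240.

27240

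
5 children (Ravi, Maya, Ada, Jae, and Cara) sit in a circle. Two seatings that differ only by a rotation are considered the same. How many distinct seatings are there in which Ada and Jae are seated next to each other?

Glue Ada and Jae into a block (2 internal orders). Seating 4 units around a circle gives (3)! arrangements.
So 2 × (3)! = 2 × 6 = 12.

12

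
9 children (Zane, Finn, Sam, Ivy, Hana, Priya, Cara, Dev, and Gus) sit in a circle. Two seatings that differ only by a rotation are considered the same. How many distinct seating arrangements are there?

Seat Zane anywhere (absorbing the rotational symmetry), then permute the other 8: (8)! = 40320.

40320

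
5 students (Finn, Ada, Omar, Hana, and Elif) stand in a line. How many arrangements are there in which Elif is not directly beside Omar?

There are 5! = 120 arrangements in all. If Elif and Omar are adjacent, merging them into one block gives 2·(4)! = 48 arrangements.
Complementary counting: 120 − 48 = 72.

72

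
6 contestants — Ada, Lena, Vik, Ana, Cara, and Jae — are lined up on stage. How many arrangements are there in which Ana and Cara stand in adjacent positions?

240

Glue Ana and Cara into one block (2 internal orders), leaving 5 units to arrange in a row.
That gives 2 × 5! = 2 × 120 = 240.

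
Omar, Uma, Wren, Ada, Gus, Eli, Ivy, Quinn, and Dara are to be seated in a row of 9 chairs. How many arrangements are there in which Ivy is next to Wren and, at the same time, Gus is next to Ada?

20160

Treat {Ivy,Wren} as one block (2 orders) and {Gus,Ada} as another (2 orders).
That leaves 7 units to arrange: 2 × 2 × 7! = 4 × 5040 = 20160.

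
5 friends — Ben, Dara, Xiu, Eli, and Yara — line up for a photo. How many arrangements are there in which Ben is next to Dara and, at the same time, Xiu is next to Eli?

24

Treat {Ben,Dara} as one block (2 orders) and {Xiu,Eli} as another (2 orders).
That leaves 3 units to arrange: 2 × 2 × 3! = 4 × 6 = 24.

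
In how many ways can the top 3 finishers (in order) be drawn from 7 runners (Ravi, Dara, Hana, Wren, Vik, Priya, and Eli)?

There are 7 choices for 1st place, 6 for 2nd, and 5 for 3rd.
That gives 7 × 6 × 5 = 210.

210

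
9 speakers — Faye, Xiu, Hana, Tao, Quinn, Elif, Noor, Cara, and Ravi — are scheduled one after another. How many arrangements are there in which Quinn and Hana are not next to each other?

282240

There are 9! = 362880 arrangements in all. If Quinn and Hana are adjacent, merging them into one block gives 2·(8)! = 80640 arrangements.
So 362880 − 80640 = 282240 arrangements keep them apart.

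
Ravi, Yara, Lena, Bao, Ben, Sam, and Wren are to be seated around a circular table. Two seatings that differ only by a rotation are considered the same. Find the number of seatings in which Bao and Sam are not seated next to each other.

480

All circular seatings of 7 people number (6)! = 720.
Those with Bao next to Sam: fuse the pair into one unit and seat 6 units around a circle — 2·(5)! = 240.
Subtracting, 720 − 240 = 480.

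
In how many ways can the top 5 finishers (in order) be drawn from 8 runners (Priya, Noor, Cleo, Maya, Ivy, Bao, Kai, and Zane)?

This is an ordered selection of 5 from 8: P(8,5).
That gives 8 × 7 × 6 × 5 × 4 = 6720.

6720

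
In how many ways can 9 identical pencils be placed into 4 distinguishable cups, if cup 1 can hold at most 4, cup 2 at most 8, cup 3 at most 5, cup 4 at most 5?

Ignoring the caps, the number of non-negative solutions to x_1+…+x_4 = 9 is C(12,3) = 220.
Subtract solutions that violate a single cap (substitute x_i' = x_i − (cap_i+1)): x_1 ≥ 5 gives C(7,3) = 35; x_2 ≥ 9 gives C(3,3) = 1; x_3 ≥ 6 gives C(6,3) = 20; x_4 ≥ 6 gives C(6,3) = 20. Together 76.
No two caps can be exceeded simultaneously, so the pair terms are all 0.
By inclusion–exclusion the count is 220 − 76 + 0 = 144.

144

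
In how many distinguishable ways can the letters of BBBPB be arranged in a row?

Letter multiplicities in BBBPB: B×4, P×1.
Dividing 5! = 120 by 4! = 24 for the repeated letters gives 5.

5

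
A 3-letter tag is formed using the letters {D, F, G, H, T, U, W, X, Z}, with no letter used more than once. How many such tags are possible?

Choose and order 3 of the 9 symbols: the first letter has 9 options, the next 8, then 7.
That product is 9 × 8 × 7 = 504.

504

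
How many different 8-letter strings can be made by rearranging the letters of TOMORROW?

3360

Letter multiplicities in TOMORROW: M×1, O×3, R×2, T×1, W×1.
So there are 8! / (3!·2!) = 3360 distinguishable arrangements.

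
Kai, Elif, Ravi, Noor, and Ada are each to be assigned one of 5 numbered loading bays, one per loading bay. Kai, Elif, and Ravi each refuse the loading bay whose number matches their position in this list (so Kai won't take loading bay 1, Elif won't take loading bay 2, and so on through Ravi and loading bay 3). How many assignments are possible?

64

Let Aᵢ (for i ∈ {1, 2, 3}) be the placements that put person i in their forbidden loading bay. Any j of these fix j positions, leaving (5−j)! ways to fill the rest, and there are C(3,j) ways to pick which j.
By inclusion–exclusion, the number of valid placements is Σ_{j=0}^{3} (−1)^j C(3,j)·(5−j)!.
Computing: 120 − 72 + 18 − 2 = 64.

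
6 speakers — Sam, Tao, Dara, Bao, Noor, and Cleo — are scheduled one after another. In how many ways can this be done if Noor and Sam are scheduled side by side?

Treat {Noor, Sam} as a single unit. There are 5 units to order, and the pair itself can be ordered 2 ways.
So the count is 2·(5)! = 240.

240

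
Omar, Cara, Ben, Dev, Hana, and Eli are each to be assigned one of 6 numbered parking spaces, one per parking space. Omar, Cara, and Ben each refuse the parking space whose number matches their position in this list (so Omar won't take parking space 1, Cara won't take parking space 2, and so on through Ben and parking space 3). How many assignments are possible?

Let Aᵢ (for i ∈ {1, 2, 3}) be the placements that put person i in their forbidden parking space. Any j of these fix j positions, leaving (6−j)! ways to fill the rest, and there are C(3,j) ways to pick which j.
By inclusion–exclusion, the number of valid placements is Σ_{j=0}^{3} (−1)^j C(3,j)·(6−j)!.
Computing: 720 − 360 + 72 − 6 = 426.

426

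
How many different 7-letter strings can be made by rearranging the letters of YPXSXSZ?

The 7 letters of YPXSXSZ have repeats: S appearing twice and X appearing twice.
Dividing 7! = 5040 by 2!·2! = 4 for the repeated letters gives 1260.

1260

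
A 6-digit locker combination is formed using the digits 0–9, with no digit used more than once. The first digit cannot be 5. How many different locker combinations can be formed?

136080

The first digit has 10−1 = 9 choices (anything except 5).
The remaining 5 digits are filled from the other 9 symbols without repetition: 9 × 8 × 7 × 6 × 5 = 15120.
Total: 9 × 15120 = 136080.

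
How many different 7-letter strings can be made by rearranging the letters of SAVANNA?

420

The 7 letters of SAVANNA have repeats: A appearing 3 times and N appearing twice.
Dividing 7! = 5040 by 3!·2! = 12 for the repeated letters gives 420.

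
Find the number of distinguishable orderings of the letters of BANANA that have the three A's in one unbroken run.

12

Treat the 3 copies of A as a single block. The multiset to arrange is then {AAA, B, N, N}, 4 items in all.
That gives (4)!/(2!) = 12 arrangements.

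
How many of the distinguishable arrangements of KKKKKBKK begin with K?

Fix K in the first position and arrange the remaining 7 letters.
Those 7 letters have K appearing 6 times, giving (7)!/(6!) = 7.

7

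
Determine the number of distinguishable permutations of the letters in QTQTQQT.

Letter multiplicities in QTQTQQT: Q×4, T×3.
Dividing 7! = 5040 by 4!·3! = 144 for the repeated letters gives 35.

35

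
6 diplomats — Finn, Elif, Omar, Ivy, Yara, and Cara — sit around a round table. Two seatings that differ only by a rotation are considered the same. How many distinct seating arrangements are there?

120

Seat Finn anywhere (absorbing the rotational symmetry), then permute the other 5: (5)! = 120.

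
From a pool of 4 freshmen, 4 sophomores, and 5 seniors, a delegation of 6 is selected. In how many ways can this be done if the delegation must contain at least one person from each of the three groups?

Unrestricted: C(13,6) = 1716 ways to pick any 6 of the 13.
Subtract selections that omit an entire group: no freshmen → C(9,6) = 84; no sophomores → C(9,6) = 84; no seniors → C(8,6) = 28.
Add back selections omitting two groups (i.e. drawn from a single group): C(4,6) + C(4,6) + C(5,6) = 0.
By inclusion–exclusion: 1716 − 196 + 0 = 1520.

1520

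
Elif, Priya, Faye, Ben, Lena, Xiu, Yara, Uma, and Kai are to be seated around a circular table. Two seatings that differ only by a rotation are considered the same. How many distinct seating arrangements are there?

40320

Around a circle, 9 distinct people have 9!/9 = (8)! = 40320 rotationally distinct seatings.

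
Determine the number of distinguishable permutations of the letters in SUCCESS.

420

SUCCESS has 7 letters with C appearing twice and S appearing 3 times.
The number of distinct arrangements is 7!/(3!·2!) = 5040/12 = 420.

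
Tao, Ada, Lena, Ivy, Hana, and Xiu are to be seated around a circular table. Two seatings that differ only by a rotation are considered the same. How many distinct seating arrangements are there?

120

Around a circle, 6 distinct people have 6!/6 = (5)! = 120 rotationally distinct seatings.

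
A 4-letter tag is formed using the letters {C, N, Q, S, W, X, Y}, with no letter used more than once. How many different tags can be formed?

840

With no repetition, fill the 4 letters in order: 7 choices, then 6, down to 4.
That product is 7 × 6 × 5 × 4 = 840.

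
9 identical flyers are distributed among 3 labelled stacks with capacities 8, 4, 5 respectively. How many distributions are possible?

Without the upper bounds there are C(11,2) = 55 ways to split 9 among 3 stacks.
Subtract solutions that violate a single cap (substitute x_i' = x_i − (cap_i+1)): x_1 ≥ 9 gives C(2,2) = 1; x_2 ≥ 5 gives C(6,2) = 15; x_3 ≥ 6 gives C(5,2) = 10. Together 26.
No two caps can be exceeded simultaneously, so the pair terms are all 0.
By inclusion–exclusion the count is 55 − 26 + 0 = 29.

29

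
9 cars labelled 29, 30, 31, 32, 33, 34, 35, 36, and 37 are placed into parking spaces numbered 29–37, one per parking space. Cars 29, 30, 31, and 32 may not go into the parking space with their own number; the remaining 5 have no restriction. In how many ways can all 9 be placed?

Let Aᵢ (for 29 ≤ i ≤ 32) be the placements that put car i in its forbidden parking space. Any j of these fix j positions, leaving (9−j)! ways to fill the rest, and there are C(4,j) ways to pick which j.
By inclusion–exclusion, the number of valid placements is Σ_{j=0}^{4} (−1)^j C(4,j)·(9−j)!.
Computing: 362880 − 161280 + 30240 − 2880 + 120 = 229080.

229080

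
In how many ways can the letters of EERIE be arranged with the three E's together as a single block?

6

Treat the 3 copies of E as a single block. The multiset to arrange is then {EEE, I, R}, 3 items in all.
All 3 items are distinct, so there are (3)! = 6 arrangements.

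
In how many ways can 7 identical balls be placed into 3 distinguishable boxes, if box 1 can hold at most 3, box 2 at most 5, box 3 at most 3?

13

Ignoring the caps, the number of non-negative solutions to x_1+…+x_3 = 7 is C(9,2) = 36.
Subtract solutions that violate a single cap (substitute x_i' = x_i − (cap_i+1)): x_1 ≥ 4 gives C(5,2) = 10; x_2 ≥ 6 gives C(3,2) = 3; x_3 ≥ 4 gives C(5,2) = 10. Together 23.
No two caps can be exceeded simultaneously, so the pair terms are all 0.
By inclusion–exclusion the count is 36 − 23 + 0 = 13.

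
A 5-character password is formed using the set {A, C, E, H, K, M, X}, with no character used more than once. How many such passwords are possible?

2520

With no repetition, fill the 5 characters in order: 7 choices, then 6, down to 3.
7 × 6 × 5 × 4 × 3 = 2520.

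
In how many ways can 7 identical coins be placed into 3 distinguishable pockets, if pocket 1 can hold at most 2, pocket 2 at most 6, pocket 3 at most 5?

By stars and bars, unrestricted non-negative solutions to x_1+…+x_3 = 7 number C(7+2,2) = 36.
Subtract solutions that violate a single cap (substitute x_i' = x_i − (cap_i+1)): x_1 ≥ 3 gives C(6,2) = 15; x_2 ≥ 7 gives C(2,2) = 1; x_3 ≥ 6 gives C(3,2) = 3. Together 19.
No two caps can be exceeded simultaneously, so the pair terms are all 0.
By inclusion–exclusion the count is 36 − 19 + 0 = 17.

17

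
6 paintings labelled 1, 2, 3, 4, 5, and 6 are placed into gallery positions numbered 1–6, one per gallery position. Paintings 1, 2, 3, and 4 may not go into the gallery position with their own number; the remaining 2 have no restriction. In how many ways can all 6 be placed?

362

Let Aᵢ (for 1 ≤ i ≤ 4) be the placements that put painting i in its forbidden gallery position. Any j of these fix j positions, leaving (6−j)! ways to fill the rest, and there are C(4,j) ways to pick which j.
By inclusion–exclusion, the number of valid placements is Σ_{j=0}^{4} (−1)^j C(4,j)·(6−j)!.
Computing: 720 − 480 + 144 − 24 + 2 = 362.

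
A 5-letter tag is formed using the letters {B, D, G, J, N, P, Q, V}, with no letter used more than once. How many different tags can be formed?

6720

With no repetition, fill the 5 letters in order: 8 choices, then 7, down to 4.
That product is 8 × 7 × 6 × 5 × 4 = 6720.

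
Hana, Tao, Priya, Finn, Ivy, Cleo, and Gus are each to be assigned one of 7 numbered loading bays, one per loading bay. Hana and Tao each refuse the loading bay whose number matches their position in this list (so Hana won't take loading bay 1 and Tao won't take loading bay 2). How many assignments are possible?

3720

Let Aᵢ (for i ∈ {1, 2}) be the placements that put person i in their forbidden loading bay. Any j of these fix j positions, leaving (7−j)! ways to fill the rest, and there are C(2,j) ways to pick which j.
By inclusion–exclusion, the number of valid placements is Σ_{j=0}^{2} (−1)^j C(2,j)·(7−j)!.
Computing: 5040 − 1440 + 120 = 3720.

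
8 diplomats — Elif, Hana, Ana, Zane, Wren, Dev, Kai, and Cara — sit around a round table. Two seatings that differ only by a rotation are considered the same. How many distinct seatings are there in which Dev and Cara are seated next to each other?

1440

Glue Dev and Cara into a block (2 internal orders). Seating 7 units around a circle gives (6)! arrangements.
So 2 × (6)! = 2 × 720 = 1440.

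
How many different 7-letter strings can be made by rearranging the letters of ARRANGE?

1260

ARRANGE has 7 letters with A appearing twice and R appearing twice.
The number of distinct arrangements is 7!/(2!·2!) = 5040/4 = 1260.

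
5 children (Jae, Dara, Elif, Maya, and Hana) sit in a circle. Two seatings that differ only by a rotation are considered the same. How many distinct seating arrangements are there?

Fix one person's seat to break rotational symmetry; the remaining 4 people can be arranged in (4)! = 24 ways.

24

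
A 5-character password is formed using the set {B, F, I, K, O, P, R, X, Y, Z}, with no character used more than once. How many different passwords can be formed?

With no repetition, fill the 5 characters in order: 10 choices, then 9, down to 6.
10 × 9 × 8 × 7 × 6 = 30240.

30240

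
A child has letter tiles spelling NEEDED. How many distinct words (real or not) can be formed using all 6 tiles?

60

The 6 letters of NEEDED have repeats: D appearing twice and E appearing 3 times.
Dividing 6! = 720 by 3!·2! = 12 for the repeated letters gives 60.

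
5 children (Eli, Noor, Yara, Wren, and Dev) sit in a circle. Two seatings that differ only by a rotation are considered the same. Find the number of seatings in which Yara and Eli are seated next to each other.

12

Treat {Yara, Eli} as one unit (2 internal orders) and seat the resulting 4 units around the table: (3)! circular arrangements.
So 2 × (3)! = 2 × 6 = 12.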